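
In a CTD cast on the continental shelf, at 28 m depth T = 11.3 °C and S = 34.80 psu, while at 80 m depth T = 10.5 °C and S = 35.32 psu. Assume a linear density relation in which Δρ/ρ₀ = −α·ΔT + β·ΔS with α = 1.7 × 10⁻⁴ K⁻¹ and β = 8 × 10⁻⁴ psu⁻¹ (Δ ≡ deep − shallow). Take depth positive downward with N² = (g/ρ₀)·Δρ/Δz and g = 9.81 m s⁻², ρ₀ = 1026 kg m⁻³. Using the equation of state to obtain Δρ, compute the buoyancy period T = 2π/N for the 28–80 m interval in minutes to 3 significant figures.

10.3 min

ΔT = -0.8 K, ΔS = +0.52 psu (deep − shallow).
Δρ/ρ₀ = −αΔT + βΔS = 1.36 × 10⁻⁴ + 4.16 × 10⁻⁴ = 5.52 × 10⁻⁴, so Δρ ≈ 0.5664 kg m⁻³.
N² = (g/ρ₀)·Δρ/Δz = g·(Δρ/ρ₀)/Δz = 9.81 × 5.52 × 10⁻⁴ / 52 = 1.0414 × 10⁻⁴ s⁻².
N = √(1.0414 × 10⁻⁴) = 0.010205 rad s⁻¹ → T = 2π/N = 615.70 s = 10.262 min ≈ 10.3 min.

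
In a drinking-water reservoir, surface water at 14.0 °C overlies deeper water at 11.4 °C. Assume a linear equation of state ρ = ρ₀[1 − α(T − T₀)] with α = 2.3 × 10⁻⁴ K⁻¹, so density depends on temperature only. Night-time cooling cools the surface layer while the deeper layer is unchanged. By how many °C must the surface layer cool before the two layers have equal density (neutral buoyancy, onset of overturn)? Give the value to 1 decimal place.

2.6 °C

With temperature the only control, equal density requires T_surf′ = T_deep.
T_surf′ = 11.4 °C.
Cooling required: 14.0 − 11.4 = 2.6 °C.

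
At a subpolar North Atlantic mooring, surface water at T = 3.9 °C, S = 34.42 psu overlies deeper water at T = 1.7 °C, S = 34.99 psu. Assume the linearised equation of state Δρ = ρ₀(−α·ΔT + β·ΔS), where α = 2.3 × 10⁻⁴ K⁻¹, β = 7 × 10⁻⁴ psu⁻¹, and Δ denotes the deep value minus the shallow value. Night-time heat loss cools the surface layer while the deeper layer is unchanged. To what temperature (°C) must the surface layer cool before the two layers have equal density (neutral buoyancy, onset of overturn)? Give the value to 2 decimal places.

-0.03 °C

Neutral buoyancy requires Δρ = 0, i.e. −α(T_deep − T_surf′) + β(S_deep − S_surf) = 0.
T_surf′ = T_deep − (β/α)·ΔS = 1.7 − (7 × 10⁻⁴/2.3 × 10⁻⁴)·(+0.57) = -0.0348 °C.
Cooling required: 3.9 − (-0.0348) = 3.9348 °C.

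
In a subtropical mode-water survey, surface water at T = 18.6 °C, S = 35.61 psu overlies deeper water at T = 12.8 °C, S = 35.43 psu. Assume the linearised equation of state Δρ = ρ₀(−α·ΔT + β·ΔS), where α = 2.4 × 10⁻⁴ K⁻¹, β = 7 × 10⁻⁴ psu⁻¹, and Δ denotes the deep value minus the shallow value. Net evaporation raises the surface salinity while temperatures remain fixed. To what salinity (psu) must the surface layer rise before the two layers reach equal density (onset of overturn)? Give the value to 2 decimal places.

37.42 psu

Neutral buoyancy requires −α(T_deep − T_surf) + β(S_deep − S_surf′) = 0.
S_surf′ = S_deep − (α/β)·ΔT = 35.43 − (2.4 × 10⁻⁴/7 × 10⁻⁴)·(-5.8) = 37.4186 psu.
Increase required: 37.4186 − 35.61 = 1.8086 psu.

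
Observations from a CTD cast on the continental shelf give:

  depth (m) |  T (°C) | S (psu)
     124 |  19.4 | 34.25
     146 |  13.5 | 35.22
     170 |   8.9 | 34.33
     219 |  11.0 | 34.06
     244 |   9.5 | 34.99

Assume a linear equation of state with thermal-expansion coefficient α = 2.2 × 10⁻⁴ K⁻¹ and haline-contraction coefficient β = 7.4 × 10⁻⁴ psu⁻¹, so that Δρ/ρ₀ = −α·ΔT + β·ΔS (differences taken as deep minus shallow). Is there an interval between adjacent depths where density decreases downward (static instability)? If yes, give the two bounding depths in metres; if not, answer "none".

170–219 m

Evaluate Δρ/ρ₀ = −αΔT + βΔS across each adjacent pair:
  124–146 m: −αΔT+βΔS = −(2.2 × 10⁻⁴)(-5.9)+(7.4 × 10⁻⁴)(+0.97) = 2.0 × 10⁻³ → stable
  146–170 m: −αΔT+βΔS = −(2.2 × 10⁻⁴)(-4.6)+(7.4 × 10⁻⁴)(-0.89) = 3.5 × 10⁻⁴ → stable
  170–219 m: −αΔT+βΔS = −(2.2 × 10⁻⁴)(+2.1)+(7.4 × 10⁻⁴)(-0.27) = -6.6 × 10⁻⁴ → UNSTABLE
  219–244 m: −αΔT+βΔS = −(2.2 × 10⁻⁴)(-1.5)+(7.4 × 10⁻⁴)(+0.93) = 1.0 × 10⁻³ → stable
The 170–219 m interval has Δρ < 0: lighter water underlies denser water.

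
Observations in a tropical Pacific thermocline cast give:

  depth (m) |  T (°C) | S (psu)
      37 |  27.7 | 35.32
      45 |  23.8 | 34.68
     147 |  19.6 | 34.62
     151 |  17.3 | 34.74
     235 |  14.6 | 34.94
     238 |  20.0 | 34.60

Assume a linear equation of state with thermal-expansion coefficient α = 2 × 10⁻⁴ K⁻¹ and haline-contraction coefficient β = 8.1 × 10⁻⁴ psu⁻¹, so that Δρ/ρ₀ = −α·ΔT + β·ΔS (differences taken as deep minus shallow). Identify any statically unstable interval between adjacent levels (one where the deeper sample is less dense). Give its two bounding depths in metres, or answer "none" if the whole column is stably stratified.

Evaluate Δρ/ρ₀ = −αΔT + βΔS across each adjacent pair:
  37–45 m: −αΔT+βΔS = −(2 × 10⁻⁴)(-3.9)+(8.1 × 10⁻⁴)(-0.64) = 2.6 × 10⁻⁴ → stable
  45–147 m: −αΔT+βΔS = −(2 × 10⁻⁴)(-4.2)+(8.1 × 10⁻⁴)(-0.06) = 7.9 × 10⁻⁴ → stable
  147–151 m: −αΔT+βΔS = −(2 × 10⁻⁴)(-2.3)+(8.1 × 10⁻⁴)(+0.12) = 5.6 × 10⁻⁴ → stable
  151–235 m: −αΔT+βΔS = −(2 × 10⁻⁴)(-2.7)+(8.1 × 10⁻⁴)(+0.20) = 7.0 × 10⁻⁴ → stable
  235–238 m: −αΔT+βΔS = −(2 × 10⁻⁴)(+5.4)+(8.1 × 10⁻⁴)(-0.34) = -1.4 × 10⁻³ → UNSTABLE
The 235–238 m interval has Δρ < 0: lighter water underlies denser water.

235–238 m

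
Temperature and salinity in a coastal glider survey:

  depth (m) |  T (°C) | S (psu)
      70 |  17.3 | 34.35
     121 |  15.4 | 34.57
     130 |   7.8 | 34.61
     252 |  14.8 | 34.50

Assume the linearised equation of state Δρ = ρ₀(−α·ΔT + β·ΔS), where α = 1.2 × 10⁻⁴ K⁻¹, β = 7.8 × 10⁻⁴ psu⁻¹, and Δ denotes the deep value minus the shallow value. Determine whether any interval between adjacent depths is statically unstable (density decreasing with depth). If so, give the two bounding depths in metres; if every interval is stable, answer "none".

130–252 m

Evaluate Δρ/ρ₀ = −αΔT + βΔS across each adjacent pair:
  70–121 m: −αΔT+βΔS = −(1.2 × 10⁻⁴)(-1.9)+(7.8 × 10⁻⁴)(+0.22) = 4.0 × 10⁻⁴ → stable
  121–130 m: −αΔT+βΔS = −(1.2 × 10⁻⁴)(-7.6)+(7.8 × 10⁻⁴)(+0.04) = 9.4 × 10⁻⁴ → stable
  130–252 m: −αΔT+βΔS = −(1.2 × 10⁻⁴)(+7.0)+(7.8 × 10⁻⁴)(-0.11) = -9.3 × 10⁻⁴ → UNSTABLE
The 130–252 m interval has Δρ < 0: lighter water underlies denser water.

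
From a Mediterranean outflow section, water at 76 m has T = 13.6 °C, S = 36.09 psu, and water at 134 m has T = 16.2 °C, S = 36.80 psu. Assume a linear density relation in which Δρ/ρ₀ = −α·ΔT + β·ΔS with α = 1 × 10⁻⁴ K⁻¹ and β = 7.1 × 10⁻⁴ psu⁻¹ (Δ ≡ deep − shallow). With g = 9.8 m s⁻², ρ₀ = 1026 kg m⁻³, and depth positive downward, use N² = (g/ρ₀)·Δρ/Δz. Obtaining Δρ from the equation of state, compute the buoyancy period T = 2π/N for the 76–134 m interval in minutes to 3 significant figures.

16.3 min

ΔT = +2.6 K, ΔS = +0.71 psu (deep − shallow).
Δρ/ρ₀ = −αΔT + βΔS = -2.60 × 10⁻⁴ + 5.041 × 10⁻⁴ = 2.441 × 10⁻⁴, so Δρ ≈ 0.2504 kg m⁻³.
N² = (g/ρ₀)·Δρ/Δz = g·(Δρ/ρ₀)/Δz = 9.8 × 2.441 × 10⁻⁴ / 58 = 4.1244 × 10⁻⁵ s⁻².
N = √(4.1244 × 10⁻⁵) = 6.4221 × 10⁻³ rad s⁻¹ → T = 2π/N = 978.37 s = 16.306 min ≈ 16.3 min.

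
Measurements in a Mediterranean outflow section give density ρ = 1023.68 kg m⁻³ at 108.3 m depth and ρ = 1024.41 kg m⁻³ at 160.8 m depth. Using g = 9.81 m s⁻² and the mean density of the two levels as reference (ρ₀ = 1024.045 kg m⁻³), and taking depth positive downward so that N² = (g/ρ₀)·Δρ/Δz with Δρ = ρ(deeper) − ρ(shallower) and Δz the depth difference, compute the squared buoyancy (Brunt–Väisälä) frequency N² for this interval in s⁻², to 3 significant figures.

1.33 × 10⁻⁴ s⁻²

Δρ = 1024.41 − 1023.68 = 0.73 kg m⁻³ over Δz = 160.8 − 108.3 = 52.5 m.
N² = (9.81/1024.045) × (0.73/52.5) = 1.3320 × 10⁻⁴ s⁻² ≈ 1.33 × 10⁻⁴ s⁻².
A positive N² confirms static stability across the interval.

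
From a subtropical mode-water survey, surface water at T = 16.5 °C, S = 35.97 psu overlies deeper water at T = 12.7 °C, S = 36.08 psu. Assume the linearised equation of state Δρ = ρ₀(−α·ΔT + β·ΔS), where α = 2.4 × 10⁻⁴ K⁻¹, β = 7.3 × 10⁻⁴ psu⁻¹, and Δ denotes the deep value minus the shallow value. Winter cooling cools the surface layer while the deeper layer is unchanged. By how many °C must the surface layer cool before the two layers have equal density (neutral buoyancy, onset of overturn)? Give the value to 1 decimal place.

Neutral buoyancy requires Δρ = 0, i.e. −α(T_deep − T_surf′) + β(S_deep − S_surf) = 0.
T_surf′ = T_deep − (β/α)·ΔS = 12.7 − (7.3 × 10⁻⁴/2.4 × 10⁻⁴)·(+0.11) = 12.365 °C.
Cooling required: 16.5 − (12.365) = 4.135 °C.

4.1 °C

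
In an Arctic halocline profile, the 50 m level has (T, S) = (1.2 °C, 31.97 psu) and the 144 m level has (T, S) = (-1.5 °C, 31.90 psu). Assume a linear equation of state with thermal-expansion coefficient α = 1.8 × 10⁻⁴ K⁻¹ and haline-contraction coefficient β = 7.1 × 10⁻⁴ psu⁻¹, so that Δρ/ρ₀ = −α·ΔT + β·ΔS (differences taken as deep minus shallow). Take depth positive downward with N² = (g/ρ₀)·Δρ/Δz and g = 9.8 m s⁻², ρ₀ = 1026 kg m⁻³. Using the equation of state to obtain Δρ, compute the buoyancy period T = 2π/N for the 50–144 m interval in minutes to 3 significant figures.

15.5 min

ΔT = -2.7 K, ΔS = -0.07 psu (deep − shallow).
Δρ/ρ₀ = −αΔT + βΔS = 4.86 × 10⁻⁴ − 4.97 × 10⁻⁵ = 4.363 × 10⁻⁴, so Δρ ≈ 0.4476 kg m⁻³.
N² = (g/ρ₀)·Δρ/Δz = g·(Δρ/ρ₀)/Δz = 9.8 × 4.363 × 10⁻⁴ / 94 = 4.5487 × 10⁻⁵ s⁻².
N = √(4.5487 × 10⁻⁵) = 6.7444 × 10⁻³ rad s⁻¹ → T = 2π/N = 931.62 s = 15.527 min ≈ 15.5 min.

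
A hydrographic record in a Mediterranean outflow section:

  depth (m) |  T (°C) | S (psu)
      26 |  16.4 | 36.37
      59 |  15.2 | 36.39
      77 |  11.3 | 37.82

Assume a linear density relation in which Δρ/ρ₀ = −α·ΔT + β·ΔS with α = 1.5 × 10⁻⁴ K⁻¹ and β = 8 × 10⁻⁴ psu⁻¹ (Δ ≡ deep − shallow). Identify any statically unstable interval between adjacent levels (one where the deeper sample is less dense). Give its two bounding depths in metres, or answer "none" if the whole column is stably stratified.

none

Evaluate Δρ/ρ₀ = −αΔT + βΔS across each adjacent pair:
  26–59 m: −αΔT+βΔS = −(1.5 × 10⁻⁴)(-1.2)+(8 × 10⁻⁴)(+0.02) = 2.0 × 10⁻⁴ → stable
  59–77 m: −αΔT+βΔS = −(1.5 × 10⁻⁴)(-3.9)+(8 × 10⁻⁴)(+1.43) = 1.7 × 10⁻³ → stable
Every interval has Δρ > 0: the column is stably stratified throughout.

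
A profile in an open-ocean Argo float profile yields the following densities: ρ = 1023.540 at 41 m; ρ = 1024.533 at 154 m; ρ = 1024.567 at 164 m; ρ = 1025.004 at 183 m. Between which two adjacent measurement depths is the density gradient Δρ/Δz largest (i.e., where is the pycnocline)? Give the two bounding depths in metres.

Compute the density gradient over each adjacent pair:
  41–154 m: Δρ/Δz = 0.993/113 = 8.8 × 10⁻³ kg m⁻⁴
  154–164 m: Δρ/Δz = 0.034/10 = 3.4 × 10⁻³ kg m⁻⁴
  164–183 m: Δρ/Δz = 0.437/19 = 0.023 kg m⁻⁴
The largest gradient is in the 164–183 m interval — the pycnocline.

164–183 m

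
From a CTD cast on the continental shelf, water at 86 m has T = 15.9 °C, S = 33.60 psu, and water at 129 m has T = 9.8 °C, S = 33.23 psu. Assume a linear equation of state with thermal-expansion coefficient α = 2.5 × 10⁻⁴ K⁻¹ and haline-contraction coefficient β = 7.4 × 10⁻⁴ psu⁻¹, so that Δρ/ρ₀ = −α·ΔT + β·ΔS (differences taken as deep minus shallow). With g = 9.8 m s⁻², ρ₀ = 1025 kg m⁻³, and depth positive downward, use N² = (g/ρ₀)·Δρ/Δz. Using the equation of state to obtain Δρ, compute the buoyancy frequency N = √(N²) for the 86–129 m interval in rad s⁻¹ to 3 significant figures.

ΔT = -6.1 K, ΔS = -0.37 psu (deep − shallow).
Δρ/ρ₀ = −αΔT + βΔS = 1.525 × 10⁻³ − 2.738 × 10⁻⁴ = 1.2512 × 10⁻³, so Δρ ≈ 1.282 kg m⁻³.
N² = (g/ρ₀)·Δρ/Δz = g·(Δρ/ρ₀)/Δz = 9.8 × 1.2512 × 10⁻³ / 43 = 2.8516 × 10⁻⁴ s⁻².
N = √(2.8516 × 10⁻⁴) = 0.016887 rad s⁻¹ ≈ 0.0169 rad s⁻¹.

0.0169 rad s⁻¹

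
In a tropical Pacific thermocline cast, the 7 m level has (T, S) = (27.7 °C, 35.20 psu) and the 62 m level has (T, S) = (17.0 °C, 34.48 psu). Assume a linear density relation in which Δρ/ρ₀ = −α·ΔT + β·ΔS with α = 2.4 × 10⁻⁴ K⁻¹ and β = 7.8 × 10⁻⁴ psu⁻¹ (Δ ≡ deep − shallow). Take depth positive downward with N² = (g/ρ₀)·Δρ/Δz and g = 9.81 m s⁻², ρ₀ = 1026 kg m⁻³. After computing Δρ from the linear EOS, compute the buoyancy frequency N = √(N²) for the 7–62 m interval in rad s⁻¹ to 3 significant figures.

0.0189 rad s⁻¹

ΔT = -10.7 K, ΔS = -0.72 psu (deep − shallow).
Δρ/ρ₀ = −αΔT + βΔS = 2.568 × 10⁻³ − 5.616 × 10⁻⁴ = 2.0064 × 10⁻³, so Δρ ≈ 2.059 kg m⁻³.
N² = (g/ρ₀)·Δρ/Δz = g·(Δρ/ρ₀)/Δz = 9.81 × 2.0064 × 10⁻³ / 55 = 3.5787 × 10⁻⁴ s⁻².
N = √(3.5787 × 10⁻⁴) = 0.018917 rad s⁻¹ ≈ 0.0189 rad s⁻¹.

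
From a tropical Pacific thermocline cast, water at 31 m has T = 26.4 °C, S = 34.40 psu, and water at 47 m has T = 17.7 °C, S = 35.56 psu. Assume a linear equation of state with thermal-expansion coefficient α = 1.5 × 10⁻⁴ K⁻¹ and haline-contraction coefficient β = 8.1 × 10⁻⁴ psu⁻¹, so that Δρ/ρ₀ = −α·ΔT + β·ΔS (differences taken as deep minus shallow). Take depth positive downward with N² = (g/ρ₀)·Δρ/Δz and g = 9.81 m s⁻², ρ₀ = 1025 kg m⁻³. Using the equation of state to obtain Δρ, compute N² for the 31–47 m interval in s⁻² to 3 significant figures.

ΔT = -8.7 K, ΔS = +1.16 psu (deep − shallow).
Δρ/ρ₀ = −αΔT + βΔS = 1.305 × 10⁻³ + 9.396 × 10⁻⁴ = 2.2446 × 10⁻³, so Δρ ≈ 2.301 kg m⁻³.
N² = (g/ρ₀)·Δρ/Δz = g·(Δρ/ρ₀)/Δz = 9.81 × 2.2446 × 10⁻³ / 16 = 1.3762 × 10⁻³ s⁻² ≈ 1.38 × 10⁻³ s⁻².

1.38 × 10⁻³ s⁻²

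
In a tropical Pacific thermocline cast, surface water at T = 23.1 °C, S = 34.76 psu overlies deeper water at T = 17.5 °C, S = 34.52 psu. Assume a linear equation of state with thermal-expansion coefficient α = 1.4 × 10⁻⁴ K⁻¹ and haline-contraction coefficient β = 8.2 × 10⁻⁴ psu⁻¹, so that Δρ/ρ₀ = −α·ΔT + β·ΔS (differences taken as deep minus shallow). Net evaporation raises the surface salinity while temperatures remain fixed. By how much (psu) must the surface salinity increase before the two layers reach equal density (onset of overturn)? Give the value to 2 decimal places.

0.72 psu

Neutral buoyancy requires −α(T_deep − T_surf) + β(S_deep − S_surf′) = 0.
S_surf′ = S_deep − (α/β)·ΔT = 34.52 − (1.4 × 10⁻⁴/8.2 × 10⁻⁴)·(-5.6) = 35.4761 psu.
Increase required: 35.4761 − 34.76 = 0.7161 psu.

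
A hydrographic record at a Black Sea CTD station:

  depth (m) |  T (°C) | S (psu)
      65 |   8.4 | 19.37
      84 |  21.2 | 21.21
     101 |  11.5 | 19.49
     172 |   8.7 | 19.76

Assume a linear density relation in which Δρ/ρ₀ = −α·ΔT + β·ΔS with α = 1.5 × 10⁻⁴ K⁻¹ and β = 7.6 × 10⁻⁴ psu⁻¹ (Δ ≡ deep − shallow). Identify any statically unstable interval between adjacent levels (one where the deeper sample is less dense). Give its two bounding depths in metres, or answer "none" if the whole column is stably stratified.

Evaluate Δρ/ρ₀ = −αΔT + βΔS across each adjacent pair:
  65–84 m: −αΔT+βΔS = −(1.5 × 10⁻⁴)(+12.8)+(7.6 × 10⁻⁴)(+1.84) = -5.2 × 10⁻⁴ → UNSTABLE
  84–101 m: −αΔT+βΔS = −(1.5 × 10⁻⁴)(-9.7)+(7.6 × 10⁻⁴)(-1.72) = 1.5 × 10⁻⁴ → stable
  101–172 m: −αΔT+βΔS = −(1.5 × 10⁻⁴)(-2.8)+(7.6 × 10⁻⁴)(+0.27) = 6.3 × 10⁻⁴ → stable
The 65–84 m interval has Δρ < 0: lighter water underlies denser water.

65–84 m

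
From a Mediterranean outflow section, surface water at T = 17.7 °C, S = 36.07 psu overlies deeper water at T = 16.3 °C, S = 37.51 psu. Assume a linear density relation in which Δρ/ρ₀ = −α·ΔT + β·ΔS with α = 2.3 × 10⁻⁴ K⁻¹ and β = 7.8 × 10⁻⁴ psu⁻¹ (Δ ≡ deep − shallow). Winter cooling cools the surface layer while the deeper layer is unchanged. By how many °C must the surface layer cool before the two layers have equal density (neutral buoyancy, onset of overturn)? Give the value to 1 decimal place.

Neutral buoyancy requires Δρ = 0, i.e. −α(T_deep − T_surf′) + β(S_deep − S_surf) = 0.
T_surf′ = T_deep − (β/α)·ΔS = 16.3 − (7.8 × 10⁻⁴/2.3 × 10⁻⁴)·(+1.44) = 11.417 °C.
Cooling required: 17.7 − (11.417) = 6.283 °C.

6.3 °C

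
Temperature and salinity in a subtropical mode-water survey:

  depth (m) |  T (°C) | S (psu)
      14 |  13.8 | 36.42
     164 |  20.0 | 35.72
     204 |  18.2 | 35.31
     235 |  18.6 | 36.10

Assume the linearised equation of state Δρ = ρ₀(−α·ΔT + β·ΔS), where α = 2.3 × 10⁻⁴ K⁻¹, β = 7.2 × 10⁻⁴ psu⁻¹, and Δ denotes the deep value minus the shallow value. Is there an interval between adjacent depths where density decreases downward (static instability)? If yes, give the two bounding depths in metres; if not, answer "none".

14–164 m

Evaluate Δρ/ρ₀ = −αΔT + βΔS across each adjacent pair:
  14–164 m: −αΔT+βΔS = −(2.3 × 10⁻⁴)(+6.2)+(7.2 × 10⁻⁴)(-0.70) = -1.9 × 10⁻³ → UNSTABLE
  164–204 m: −αΔT+βΔS = −(2.3 × 10⁻⁴)(-1.8)+(7.2 × 10⁻⁴)(-0.41) = 1.2 × 10⁻⁴ → stable
  204–235 m: −αΔT+βΔS = −(2.3 × 10⁻⁴)(+0.4)+(7.2 × 10⁻⁴)(+0.79) = 4.8 × 10⁻⁴ → stable
The 14–164 m interval has Δρ < 0: lighter water underlies denser water.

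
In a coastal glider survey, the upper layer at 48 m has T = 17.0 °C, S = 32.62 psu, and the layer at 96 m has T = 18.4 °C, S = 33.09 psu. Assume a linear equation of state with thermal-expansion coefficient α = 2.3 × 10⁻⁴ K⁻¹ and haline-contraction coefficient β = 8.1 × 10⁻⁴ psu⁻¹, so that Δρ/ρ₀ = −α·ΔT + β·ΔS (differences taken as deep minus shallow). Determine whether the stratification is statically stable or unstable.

ΔT = 18.4 − 17.0 = +1.4 K and ΔS = 33.09 − 32.62 = +0.47 psu (deep − shallow).
−αΔT = -3.22 × 10⁻⁴; βΔS = 3.807 × 10⁻⁴; sum Δρ/ρ₀ = 5.87 × 10⁻⁵.
Δρ/ρ₀ > 0, so Δρ > 0: deeper water is denser → statically stable.

stable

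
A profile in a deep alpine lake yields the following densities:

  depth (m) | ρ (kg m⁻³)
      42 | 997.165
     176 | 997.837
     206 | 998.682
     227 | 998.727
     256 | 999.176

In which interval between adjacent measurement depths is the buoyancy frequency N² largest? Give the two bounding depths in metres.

176–206 m

Compute the density gradient over each adjacent pair:
  42–176 m: Δρ/Δz = 0.672/134 = 5.0 × 10⁻³ kg m⁻⁴
  176–206 m: Δρ/Δz = 0.845/30 = 0.028 kg m⁻⁴
  206–227 m: Δρ/Δz = 0.045/21 = 2.1 × 10⁻³ kg m⁻⁴
  227–256 m: Δρ/Δz = 0.449/29 = 0.015 kg m⁻⁴
The largest gradient is in the 176–206 m interval — the pycnocline.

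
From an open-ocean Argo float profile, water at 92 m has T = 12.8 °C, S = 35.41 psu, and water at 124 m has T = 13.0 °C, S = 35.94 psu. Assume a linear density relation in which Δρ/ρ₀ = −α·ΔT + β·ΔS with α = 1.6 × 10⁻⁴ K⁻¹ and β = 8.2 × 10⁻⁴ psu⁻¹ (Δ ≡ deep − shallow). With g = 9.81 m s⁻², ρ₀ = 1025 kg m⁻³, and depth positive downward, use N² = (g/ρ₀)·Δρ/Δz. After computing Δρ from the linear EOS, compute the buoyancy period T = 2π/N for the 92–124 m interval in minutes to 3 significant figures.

9.43 min

ΔT = +0.2 K, ΔS = +0.53 psu (deep − shallow).
Δρ/ρ₀ = −αΔT + βΔS = -3.20 × 10⁻⁵ + 4.346 × 10⁻⁴ = 4.026 × 10⁻⁴, so Δρ ≈ 0.4127 kg m⁻³.
N² = (g/ρ₀)·Δρ/Δz = g·(Δρ/ρ₀)/Δz = 9.81 × 4.026 × 10⁻⁴ / 32 = 1.2342 × 10⁻⁴ s⁻².
N = √(1.2342 × 10⁻⁴) = 0.011109 rad s⁻¹ → T = 2π/N = 565.59 s = 9.4265 min ≈ 9.43 min.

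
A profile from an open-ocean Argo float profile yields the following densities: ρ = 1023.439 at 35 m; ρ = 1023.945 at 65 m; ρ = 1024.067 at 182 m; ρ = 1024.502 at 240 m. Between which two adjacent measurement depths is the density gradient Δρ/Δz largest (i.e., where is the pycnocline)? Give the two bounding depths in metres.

Compute the density gradient over each adjacent pair:
  35–65 m: Δρ/Δz = 0.506/30 = 0.017 kg m⁻⁴
  65–182 m: Δρ/Δz = 0.122/117 = 1.0 × 10⁻³ kg m⁻⁴
  182–240 m: Δρ/Δz = 0.435/58 = 7.5 × 10⁻³ kg m⁻⁴
The largest gradient is in the 35–65 m interval — the pycnocline.

35–65 m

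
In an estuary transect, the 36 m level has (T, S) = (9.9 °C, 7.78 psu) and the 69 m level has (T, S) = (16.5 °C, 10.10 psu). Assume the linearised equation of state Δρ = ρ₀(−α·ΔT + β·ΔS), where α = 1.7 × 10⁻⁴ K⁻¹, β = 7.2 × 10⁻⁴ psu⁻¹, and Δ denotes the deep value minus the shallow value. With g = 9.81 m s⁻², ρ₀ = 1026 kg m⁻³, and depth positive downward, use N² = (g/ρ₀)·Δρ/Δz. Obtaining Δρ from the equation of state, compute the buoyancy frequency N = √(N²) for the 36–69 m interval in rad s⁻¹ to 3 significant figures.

0.0128 rad s⁻¹

ΔT = +6.6 K, ΔS = +2.32 psu (deep − shallow).
Δρ/ρ₀ = −αΔT + βΔS = -1.122 × 10⁻³ + 1.6704 × 10⁻³ = 5.484 × 10⁻⁴, so Δρ ≈ 0.5627 kg m⁻³.
N² = (g/ρ₀)·Δρ/Δz = g·(Δρ/ρ₀)/Δz = 9.81 × 5.484 × 10⁻⁴ / 33 = 1.6302 × 10⁻⁴ s⁻².
N = √(1.6302 × 10⁻⁴) = 0.012768 rad s⁻¹ ≈ 0.0128 rad s⁻¹.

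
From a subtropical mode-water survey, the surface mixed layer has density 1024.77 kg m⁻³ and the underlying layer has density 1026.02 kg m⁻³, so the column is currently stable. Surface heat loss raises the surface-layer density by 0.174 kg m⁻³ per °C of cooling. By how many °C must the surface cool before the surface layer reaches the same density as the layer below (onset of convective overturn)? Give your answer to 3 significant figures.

Density deficit of the surface layer: 1026.02 − 1024.77 = 1.25 kg m⁻³.
Required change = 1.25 / 0.174 = 7.18 °C.

7.18 °C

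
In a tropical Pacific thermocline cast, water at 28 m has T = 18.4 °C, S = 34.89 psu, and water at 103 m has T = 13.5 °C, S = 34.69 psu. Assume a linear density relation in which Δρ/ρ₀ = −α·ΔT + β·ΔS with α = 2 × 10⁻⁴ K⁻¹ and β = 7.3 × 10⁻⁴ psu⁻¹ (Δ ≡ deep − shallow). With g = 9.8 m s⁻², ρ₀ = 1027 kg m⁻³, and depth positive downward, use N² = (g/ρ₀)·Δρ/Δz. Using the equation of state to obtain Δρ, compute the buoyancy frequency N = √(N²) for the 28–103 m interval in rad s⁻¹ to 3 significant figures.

0.0104 rad s⁻¹

ΔT = -4.9 K, ΔS = -0.20 psu (deep − shallow).
Δρ/ρ₀ = −αΔT + βΔS = 9.80 × 10⁻⁴ − 1.46 × 10⁻⁴ = 8.34 × 10⁻⁴, so Δρ ≈ 0.8565 kg m⁻³.
N² = (g/ρ₀)·Δρ/Δz = g·(Δρ/ρ₀)/Δz = 9.8 × 8.34 × 10⁻⁴ / 75 = 1.0898 × 10⁻⁴ s⁻².
N = √(1.0898 × 10⁻⁴) = 0.010439 rad s⁻¹ ≈ 0.0104 rad s⁻¹.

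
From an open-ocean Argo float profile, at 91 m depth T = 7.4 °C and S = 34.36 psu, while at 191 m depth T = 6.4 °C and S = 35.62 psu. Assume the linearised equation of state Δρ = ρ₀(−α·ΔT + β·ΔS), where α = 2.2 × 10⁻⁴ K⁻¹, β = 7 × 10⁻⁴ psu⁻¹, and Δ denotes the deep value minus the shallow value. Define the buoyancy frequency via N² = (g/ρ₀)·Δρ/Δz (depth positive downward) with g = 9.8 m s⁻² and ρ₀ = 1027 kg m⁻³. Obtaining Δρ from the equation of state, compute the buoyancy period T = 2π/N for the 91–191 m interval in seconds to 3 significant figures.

ΔT = -1.0 K, ΔS = +1.26 psu (deep − shallow).
Δρ/ρ₀ = −αΔT + βΔS = 2.20 × 10⁻⁴ + 8.82 × 10⁻⁴ = 1.102 × 10⁻³, so Δρ ≈ 1.132 kg m⁻³.
N² = (g/ρ₀)·Δρ/Δz = g·(Δρ/ρ₀)/Δz = 9.8 × 1.102 × 10⁻³ / 100 = 1.0800 × 10⁻⁴ s⁻².
N = √(1.0800 × 10⁻⁴) = 0.010392 rad s⁻¹ → T = 2π/N = 604.62 s ≈ 605 s.

605 s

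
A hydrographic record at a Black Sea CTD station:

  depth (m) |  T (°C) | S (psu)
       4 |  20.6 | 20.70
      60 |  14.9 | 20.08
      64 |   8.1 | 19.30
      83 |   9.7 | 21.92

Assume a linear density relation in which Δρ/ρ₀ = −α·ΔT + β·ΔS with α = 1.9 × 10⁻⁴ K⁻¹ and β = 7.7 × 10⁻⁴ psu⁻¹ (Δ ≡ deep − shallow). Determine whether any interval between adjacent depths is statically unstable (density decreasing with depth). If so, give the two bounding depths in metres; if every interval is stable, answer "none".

Evaluate Δρ/ρ₀ = −αΔT + βΔS across each adjacent pair:
  4–60 m: −αΔT+βΔS = −(1.9 × 10⁻⁴)(-5.7)+(7.7 × 10⁻⁴)(-0.62) = 6.1 × 10⁻⁴ → stable
  60–64 m: −αΔT+βΔS = −(1.9 × 10⁻⁴)(-6.8)+(7.7 × 10⁻⁴)(-0.78) = 6.9 × 10⁻⁴ → stable
  64–83 m: −αΔT+βΔS = −(1.9 × 10⁻⁴)(+1.6)+(7.7 × 10⁻⁴)(+2.62) = 1.7 × 10⁻³ → stable
Every interval has Δρ > 0: the column is stably stratified throughout.

none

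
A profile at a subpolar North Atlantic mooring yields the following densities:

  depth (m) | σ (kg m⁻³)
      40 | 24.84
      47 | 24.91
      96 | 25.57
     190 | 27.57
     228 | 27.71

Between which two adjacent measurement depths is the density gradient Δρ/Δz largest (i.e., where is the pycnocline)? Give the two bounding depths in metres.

Compute the density gradient over each adjacent pair:
  40–47 m: Δρ/Δz = 0.07/7 = 0.010 kg m⁻⁴
  47–96 m: Δρ/Δz = 0.66/49 = 0.013 kg m⁻⁴
  96–190 m: Δρ/Δz = 2.00/94 = 0.021 kg m⁻⁴
  190–228 m: Δρ/Δz = 0.14/38 = 3.7 × 10⁻³ kg m⁻⁴
The largest gradient is in the 96–190 m interval — the pycnocline.

96–190 m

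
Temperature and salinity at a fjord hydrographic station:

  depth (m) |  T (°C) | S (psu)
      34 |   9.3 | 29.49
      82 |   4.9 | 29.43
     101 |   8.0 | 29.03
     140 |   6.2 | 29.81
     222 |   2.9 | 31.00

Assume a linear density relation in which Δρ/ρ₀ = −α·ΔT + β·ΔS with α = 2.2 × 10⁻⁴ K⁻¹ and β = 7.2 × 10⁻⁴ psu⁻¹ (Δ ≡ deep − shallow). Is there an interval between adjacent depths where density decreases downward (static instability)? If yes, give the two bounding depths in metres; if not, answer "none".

82–101 m

Evaluate Δρ/ρ₀ = −αΔT + βΔS across each adjacent pair:
  34–82 m: −αΔT+βΔS = −(2.2 × 10⁻⁴)(-4.4)+(7.2 × 10⁻⁴)(-0.06) = 9.2 × 10⁻⁴ → stable
  82–101 m: −αΔT+βΔS = −(2.2 × 10⁻⁴)(+3.1)+(7.2 × 10⁻⁴)(-0.40) = -9.7 × 10⁻⁴ → UNSTABLE
  101–140 m: −αΔT+βΔS = −(2.2 × 10⁻⁴)(-1.8)+(7.2 × 10⁻⁴)(+0.78) = 9.6 × 10⁻⁴ → stable
  140–222 m: −αΔT+βΔS = −(2.2 × 10⁻⁴)(-3.3)+(7.2 × 10⁻⁴)(+1.19) = 1.6 × 10⁻³ → stable
The 82–101 m interval has Δρ < 0: lighter water underlies denser water.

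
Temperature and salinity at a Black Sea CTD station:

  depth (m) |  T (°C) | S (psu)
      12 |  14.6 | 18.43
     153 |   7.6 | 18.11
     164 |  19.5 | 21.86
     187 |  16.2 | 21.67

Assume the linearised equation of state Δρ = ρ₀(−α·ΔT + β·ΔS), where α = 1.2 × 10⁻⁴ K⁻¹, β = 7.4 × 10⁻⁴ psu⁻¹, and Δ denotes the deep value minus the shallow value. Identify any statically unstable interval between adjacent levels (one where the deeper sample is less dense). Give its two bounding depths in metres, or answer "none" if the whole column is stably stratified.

Evaluate Δρ/ρ₀ = −αΔT + βΔS across each adjacent pair:
  12–153 m: −αΔT+βΔS = −(1.2 × 10⁻⁴)(-7.0)+(7.4 × 10⁻⁴)(-0.32) = 6.0 × 10⁻⁴ → stable
  153–164 m: −αΔT+βΔS = −(1.2 × 10⁻⁴)(+11.9)+(7.4 × 10⁻⁴)(+3.75) = 1.3 × 10⁻³ → stable
  164–187 m: −αΔT+βΔS = −(1.2 × 10⁻⁴)(-3.3)+(7.4 × 10⁻⁴)(-0.19) = 2.6 × 10⁻⁴ → stable
Every interval has Δρ > 0: the column is stably stratified throughout.

none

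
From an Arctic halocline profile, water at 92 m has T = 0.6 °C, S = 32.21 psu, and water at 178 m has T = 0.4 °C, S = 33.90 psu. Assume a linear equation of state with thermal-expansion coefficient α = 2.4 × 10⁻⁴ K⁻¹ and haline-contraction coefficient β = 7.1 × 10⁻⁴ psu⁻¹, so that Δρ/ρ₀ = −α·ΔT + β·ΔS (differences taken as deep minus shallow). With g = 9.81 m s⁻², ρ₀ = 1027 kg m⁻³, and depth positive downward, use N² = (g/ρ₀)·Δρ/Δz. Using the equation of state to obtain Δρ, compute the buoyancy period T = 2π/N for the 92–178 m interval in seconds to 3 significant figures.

527 s

ΔT = -0.2 K, ΔS = +1.69 psu (deep − shallow).
Δρ/ρ₀ = −αΔT + βΔS = 4.80 × 10⁻⁵ + 1.1999 × 10⁻³ = 1.2479 × 10⁻³, so Δρ ≈ 1.282 kg m⁻³.
N² = (g/ρ₀)·Δρ/Δz = g·(Δρ/ρ₀)/Δz = 9.81 × 1.2479 × 10⁻³ / 86 = 1.4235 × 10⁻⁴ s⁻².
N = √(1.4235 × 10⁻⁴) = 0.011931 rad s⁻¹ → T = 2π/N = 526.63 s ≈ 527 s.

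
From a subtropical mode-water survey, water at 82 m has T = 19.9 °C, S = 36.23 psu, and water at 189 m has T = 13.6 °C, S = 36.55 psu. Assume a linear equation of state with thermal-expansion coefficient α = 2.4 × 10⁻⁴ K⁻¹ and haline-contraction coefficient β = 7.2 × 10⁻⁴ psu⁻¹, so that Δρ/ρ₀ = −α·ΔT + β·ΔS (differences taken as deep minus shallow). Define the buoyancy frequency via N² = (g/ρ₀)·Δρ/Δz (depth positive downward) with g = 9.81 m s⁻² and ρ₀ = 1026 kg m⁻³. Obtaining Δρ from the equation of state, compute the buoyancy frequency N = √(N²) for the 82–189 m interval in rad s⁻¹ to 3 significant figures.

0.0126 rad s⁻¹

ΔT = -6.3 K, ΔS = +0.32 psu (deep − shallow).
Δρ/ρ₀ = −αΔT + βΔS = 1.512 × 10⁻³ + 2.304 × 10⁻⁴ = 1.7424 × 10⁻³, so Δρ ≈ 1.788 kg m⁻³.
N² = (g/ρ₀)·Δρ/Δz = g·(Δρ/ρ₀)/Δz = 9.81 × 1.7424 × 10⁻³ / 107 = 1.5975 × 10⁻⁴ s⁻².
N = √(1.5975 × 10⁻⁴) = 0.012639 rad s⁻¹ ≈ 0.0126 rad s⁻¹.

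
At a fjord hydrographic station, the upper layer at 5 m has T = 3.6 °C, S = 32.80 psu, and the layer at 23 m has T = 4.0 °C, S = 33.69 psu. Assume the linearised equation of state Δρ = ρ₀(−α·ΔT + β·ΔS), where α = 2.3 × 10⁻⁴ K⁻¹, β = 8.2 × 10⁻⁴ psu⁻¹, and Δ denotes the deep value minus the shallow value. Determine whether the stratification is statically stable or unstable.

stable

ΔT = 4.0 − 3.6 = +0.4 K and ΔS = 33.69 − 32.80 = +0.89 psu (deep − shallow).
−αΔT = -9.20 × 10⁻⁵; βΔS = 7.298 × 10⁻⁴; sum Δρ/ρ₀ = 6.378 × 10⁻⁴.
Δρ/ρ₀ > 0, so Δρ > 0: deeper water is denser → statically stable.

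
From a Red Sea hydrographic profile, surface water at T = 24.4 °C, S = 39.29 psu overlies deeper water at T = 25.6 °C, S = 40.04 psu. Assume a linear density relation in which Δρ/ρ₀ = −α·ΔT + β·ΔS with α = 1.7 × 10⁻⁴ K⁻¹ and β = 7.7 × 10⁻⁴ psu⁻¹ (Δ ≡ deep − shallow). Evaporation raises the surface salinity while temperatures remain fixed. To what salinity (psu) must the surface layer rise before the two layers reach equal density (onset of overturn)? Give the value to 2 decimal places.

39.78 psu

Neutral buoyancy requires −α(T_deep − T_surf) + β(S_deep − S_surf′) = 0.
S_surf′ = S_deep − (α/β)·ΔT = 40.04 − (1.7 × 10⁻⁴/7.7 × 10⁻⁴)·(+1.2) = 39.7751 psu.
Increase required: 39.7751 − 39.29 = 0.4851 psu.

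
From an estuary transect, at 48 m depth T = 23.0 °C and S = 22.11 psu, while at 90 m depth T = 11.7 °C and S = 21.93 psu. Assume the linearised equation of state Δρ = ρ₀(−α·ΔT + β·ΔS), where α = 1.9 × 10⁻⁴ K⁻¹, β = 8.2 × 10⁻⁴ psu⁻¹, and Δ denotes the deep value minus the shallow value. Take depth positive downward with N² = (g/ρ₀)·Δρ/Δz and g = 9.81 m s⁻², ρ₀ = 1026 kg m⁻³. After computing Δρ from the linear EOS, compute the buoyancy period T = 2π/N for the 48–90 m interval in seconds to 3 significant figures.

291 s

ΔT = -11.3 K, ΔS = -0.18 psu (deep − shallow).
Δρ/ρ₀ = −αΔT + βΔS = 2.147 × 10⁻³ − 1.476 × 10⁻⁴ = 1.9994 × 10⁻³, so Δρ ≈ 2.051 kg m⁻³.
N² = (g/ρ₀)·Δρ/Δz = g·(Δρ/ρ₀)/Δz = 9.81 × 1.9994 × 10⁻³ / 42 = 4.6700 × 10⁻⁴ s⁻².
N = √(4.6700 × 10⁻⁴) = 0.021610 rad s⁻¹ → T = 2π/N = 290.75 s ≈ 291 s.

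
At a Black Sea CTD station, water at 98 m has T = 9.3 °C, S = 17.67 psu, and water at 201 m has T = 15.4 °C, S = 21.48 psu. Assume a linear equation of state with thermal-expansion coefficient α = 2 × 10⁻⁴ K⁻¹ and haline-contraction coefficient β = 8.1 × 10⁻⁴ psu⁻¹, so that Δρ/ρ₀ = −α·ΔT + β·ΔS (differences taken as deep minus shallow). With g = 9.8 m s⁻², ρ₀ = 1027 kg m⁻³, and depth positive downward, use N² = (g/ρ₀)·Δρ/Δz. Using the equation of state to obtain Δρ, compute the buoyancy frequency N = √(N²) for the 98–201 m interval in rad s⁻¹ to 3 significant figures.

ΔT = +6.1 K, ΔS = +3.81 psu (deep − shallow).
Δρ/ρ₀ = −αΔT + βΔS = -1.22 × 10⁻³ + 3.0861 × 10⁻³ = 1.8661 × 10⁻³, so Δρ ≈ 1.916 kg m⁻³.
N² = (g/ρ₀)·Δρ/Δz = g·(Δρ/ρ₀)/Δz = 9.8 × 1.8661 × 10⁻³ / 103 = 1.7755 × 10⁻⁴ s⁻².
N = √(1.7755 × 10⁻⁴) = 0.013325 rad s⁻¹ ≈ 0.0133 rad s⁻¹.

0.0133 rad s⁻¹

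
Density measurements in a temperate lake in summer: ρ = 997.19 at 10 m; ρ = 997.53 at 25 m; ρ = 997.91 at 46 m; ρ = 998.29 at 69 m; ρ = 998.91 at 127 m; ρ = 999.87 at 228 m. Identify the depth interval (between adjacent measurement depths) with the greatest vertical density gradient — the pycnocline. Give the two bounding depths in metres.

Compute the density gradient over each adjacent pair:
  10–25 m: Δρ/Δz = 0.34/15 = 0.023 kg m⁻⁴
  25–46 m: Δρ/Δz = 0.38/21 = 0.018 kg m⁻⁴
  46–69 m: Δρ/Δz = 0.38/23 = 0.017 kg m⁻⁴
  69–127 m: Δρ/Δz = 0.62/58 = 0.011 kg m⁻⁴
  127–228 m: Δρ/Δz = 0.96/101 = 9.5 × 10⁻³ kg m⁻⁴
The largest gradient is in the 10–25 m interval — the pycnocline.

10–25 m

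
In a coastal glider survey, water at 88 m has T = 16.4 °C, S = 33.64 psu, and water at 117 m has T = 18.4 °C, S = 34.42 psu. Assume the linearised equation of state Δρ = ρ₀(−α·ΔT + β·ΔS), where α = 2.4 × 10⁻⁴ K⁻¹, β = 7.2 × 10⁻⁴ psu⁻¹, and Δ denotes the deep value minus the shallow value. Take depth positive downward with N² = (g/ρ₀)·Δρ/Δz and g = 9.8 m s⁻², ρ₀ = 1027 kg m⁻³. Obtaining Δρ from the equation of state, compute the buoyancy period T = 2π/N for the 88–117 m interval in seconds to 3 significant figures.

1.20 × 10³ s

ΔT = +2.0 K, ΔS = +0.78 psu (deep − shallow).
Δρ/ρ₀ = −αΔT + βΔS = -4.80 × 10⁻⁴ + 5.616 × 10⁻⁴ = 8.16 × 10⁻⁵, so Δρ ≈ 0.08380 kg m⁻³.
N² = (g/ρ₀)·Δρ/Δz = g·(Δρ/ρ₀)/Δz = 9.8 × 8.16 × 10⁻⁵ / 29 = 2.7575 × 10⁻⁵ s⁻².
N = √(2.7575 × 10⁻⁵) = 5.2512 × 10⁻³ rad s⁻¹ → T = 2π/N = 1.1965 × 10³ s ≈ 1.20 × 10³ s.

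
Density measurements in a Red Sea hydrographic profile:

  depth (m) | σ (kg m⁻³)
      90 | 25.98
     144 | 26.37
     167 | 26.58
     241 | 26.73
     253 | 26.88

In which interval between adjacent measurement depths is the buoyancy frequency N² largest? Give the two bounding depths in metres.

Compute the density gradient over each adjacent pair:
  90–144 m: Δρ/Δz = 0.39/54 = 7.2 × 10⁻³ kg m⁻⁴
  144–167 m: Δρ/Δz = 0.21/23 = 9.1 × 10⁻³ kg m⁻⁴
  167–241 m: Δρ/Δz = 0.15/74 = 2.0 × 10⁻³ kg m⁻⁴
  241–253 m: Δρ/Δz = 0.15/12 = 0.012 kg m⁻⁴
The largest gradient is in the 241–253 m interval — the pycnocline.

241–253 m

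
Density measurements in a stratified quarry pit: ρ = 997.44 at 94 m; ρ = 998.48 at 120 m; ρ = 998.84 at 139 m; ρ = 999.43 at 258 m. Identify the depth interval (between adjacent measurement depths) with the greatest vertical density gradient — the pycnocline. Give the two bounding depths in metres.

94–120 m

Compute the density gradient over each adjacent pair:
  94–120 m: Δρ/Δz = 1.04/26 = 0.040 kg m⁻⁴
  120–139 m: Δρ/Δz = 0.36/19 = 0.019 kg m⁻⁴
  139–258 m: Δρ/Δz = 0.59/119 = 5.0 × 10⁻³ kg m⁻⁴
The largest gradient is in the 94–120 m interval — the pycnocline.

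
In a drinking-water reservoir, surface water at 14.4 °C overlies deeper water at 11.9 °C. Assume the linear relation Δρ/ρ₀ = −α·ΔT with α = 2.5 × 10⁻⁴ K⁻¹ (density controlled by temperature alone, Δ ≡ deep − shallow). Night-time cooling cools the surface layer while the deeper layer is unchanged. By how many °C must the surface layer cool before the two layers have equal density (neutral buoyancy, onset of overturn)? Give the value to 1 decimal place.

2.5 °C

With temperature the only control, equal density requires T_surf′ = T_deep.
T_surf′ = 11.9 °C.
Cooling required: 14.4 − 11.9 = 2.5 °C.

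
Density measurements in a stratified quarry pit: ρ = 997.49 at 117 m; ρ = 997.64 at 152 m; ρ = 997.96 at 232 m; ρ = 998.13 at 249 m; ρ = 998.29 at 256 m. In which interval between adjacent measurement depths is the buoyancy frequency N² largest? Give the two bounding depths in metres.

249–256 m

Compute the density gradient over each adjacent pair:
  117–152 m: Δρ/Δz = 0.15/35 = 4.3 × 10⁻³ kg m⁻⁴
  152–232 m: Δρ/Δz = 0.32/80 = 4.0 × 10⁻³ kg m⁻⁴
  232–249 m: Δρ/Δz = 0.17/17 = 0.010 kg m⁻⁴
  249–256 m: Δρ/Δz = 0.16/7 = 0.023 kg m⁻⁴
The largest gradient is in the 249–256 m interval — the pycnocline.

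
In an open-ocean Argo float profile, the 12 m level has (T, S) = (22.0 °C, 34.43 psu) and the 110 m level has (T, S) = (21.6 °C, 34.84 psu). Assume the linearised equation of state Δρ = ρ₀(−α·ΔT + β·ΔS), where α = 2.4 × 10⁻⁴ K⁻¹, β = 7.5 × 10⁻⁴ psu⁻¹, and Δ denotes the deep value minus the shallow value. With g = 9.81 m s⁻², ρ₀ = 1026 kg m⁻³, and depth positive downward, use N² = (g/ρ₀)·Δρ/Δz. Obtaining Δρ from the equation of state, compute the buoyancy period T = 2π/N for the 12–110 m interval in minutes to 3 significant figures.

16.5 min

ΔT = -0.4 K, ΔS = +0.41 psu (deep − shallow).
Δρ/ρ₀ = −αΔT + βΔS = 9.60 × 10⁻⁵ + 3.075 × 10⁻⁴ = 4.035 × 10⁻⁴, so Δρ ≈ 0.4140 kg m⁻³.
N² = (g/ρ₀)·Δρ/Δz = g·(Δρ/ρ₀)/Δz = 9.81 × 4.035 × 10⁻⁴ / 98 = 4.0391 × 10⁻⁵ s⁻².
N = √(4.0391 × 10⁻⁵) = 6.3554 × 10⁻³ rad s⁻¹ → T = 2π/N = 988.64 s = 16.477 min ≈ 16.5 min.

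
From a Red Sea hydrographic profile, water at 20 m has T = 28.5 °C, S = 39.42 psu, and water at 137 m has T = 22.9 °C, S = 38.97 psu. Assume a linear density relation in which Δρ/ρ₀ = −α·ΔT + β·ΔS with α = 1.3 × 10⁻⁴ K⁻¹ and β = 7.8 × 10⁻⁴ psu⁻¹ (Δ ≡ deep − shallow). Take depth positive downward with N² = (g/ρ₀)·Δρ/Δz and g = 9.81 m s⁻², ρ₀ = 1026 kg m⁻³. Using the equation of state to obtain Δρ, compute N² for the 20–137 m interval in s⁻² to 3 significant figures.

3.16 × 10⁻⁵ s⁻²

ΔT = -5.6 K, ΔS = -0.45 psu (deep − shallow).
Δρ/ρ₀ = −αΔT + βΔS = 7.28 × 10⁻⁴ − 3.51 × 10⁻⁴ = 3.77 × 10⁻⁴, so Δρ ≈ 0.3868 kg m⁻³.
N² = (g/ρ₀)·Δρ/Δz = g·(Δρ/ρ₀)/Δz = 9.81 × 3.77 × 10⁻⁴ / 117 = 3.1610 × 10⁻⁵ s⁻² ≈ 3.16 × 10⁻⁵ s⁻².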